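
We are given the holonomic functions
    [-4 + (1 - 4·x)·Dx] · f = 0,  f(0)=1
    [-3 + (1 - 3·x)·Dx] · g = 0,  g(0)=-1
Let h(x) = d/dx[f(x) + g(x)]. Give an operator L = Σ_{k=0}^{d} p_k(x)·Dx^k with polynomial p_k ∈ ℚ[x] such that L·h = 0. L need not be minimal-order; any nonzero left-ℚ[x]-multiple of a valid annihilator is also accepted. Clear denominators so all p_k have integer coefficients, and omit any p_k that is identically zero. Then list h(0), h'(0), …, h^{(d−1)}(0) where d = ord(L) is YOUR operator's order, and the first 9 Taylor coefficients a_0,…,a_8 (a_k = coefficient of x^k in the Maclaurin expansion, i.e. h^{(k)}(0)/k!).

L = 72 + (-21 + 72·x)·Dx + (1 - 7·x + 12·x^2)·Dx^2  (order 2).
h: a_k = 1, 14, 111, 700, 3905, 20202, 99379, 471800, 2182149, …
ICs: h(0) = 1, h′(0) = 14.

f: a_k = 1, 4, 16, 64, 256, 1024, 4096, 16384, 65536, …
g: a_k = -1, -3, -9, -27, -81, -243, -729, -2187, -6561, …
h₀=f+g: left-lcm gives L₀, ord ≤ 2.
h₀' ⇒ L via d/dx closure of L₀.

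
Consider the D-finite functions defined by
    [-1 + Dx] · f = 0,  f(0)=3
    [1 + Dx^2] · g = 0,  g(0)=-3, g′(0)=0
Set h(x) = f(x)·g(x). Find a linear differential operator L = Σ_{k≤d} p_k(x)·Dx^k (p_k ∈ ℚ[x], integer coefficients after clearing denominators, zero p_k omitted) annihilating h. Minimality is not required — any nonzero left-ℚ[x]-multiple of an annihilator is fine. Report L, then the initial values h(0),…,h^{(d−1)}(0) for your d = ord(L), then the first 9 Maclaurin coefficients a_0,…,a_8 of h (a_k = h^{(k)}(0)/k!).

L = 2 - 2·Dx + Dx^2  (order 2).
h: a_k = -9, -9, 0, 3, 3/2, 3/10, 0, -1/70, -1/280, …
ICs: h(0) = -9, h′(0) = -9.

f: a_k = 3, 3, 3/2, 1/2, 1/8, 1/40, 1/240, 1/1680, 1/13440, …
g: a_k = -3, 0, 3/2, 0, -1/8, 0, 1/240, 0, -1/13440, …
h₀=f·g: eliminate ⇒ L₀, order ≤ 1·2.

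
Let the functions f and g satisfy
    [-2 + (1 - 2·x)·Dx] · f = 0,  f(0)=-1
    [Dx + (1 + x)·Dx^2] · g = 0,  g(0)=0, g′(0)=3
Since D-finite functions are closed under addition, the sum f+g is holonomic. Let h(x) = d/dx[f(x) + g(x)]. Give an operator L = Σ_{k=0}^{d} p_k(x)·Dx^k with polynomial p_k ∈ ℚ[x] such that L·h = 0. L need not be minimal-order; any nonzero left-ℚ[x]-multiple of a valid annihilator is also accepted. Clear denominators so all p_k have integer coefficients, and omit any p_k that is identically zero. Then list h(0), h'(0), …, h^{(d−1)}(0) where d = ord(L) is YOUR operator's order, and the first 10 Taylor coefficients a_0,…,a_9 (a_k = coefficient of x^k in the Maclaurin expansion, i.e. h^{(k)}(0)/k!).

L = (32 + 8·x) + (22 + 56·x + 16·x^2)·Dx + (-5 + 3·x + 12·x^2 + 4·x^3)·Dx^2  (order 2).
h: a_k = 1, -11, -21, -67, -157, -387, -893, -2051, -4605, -10243, …
ICs: h(0) = 1, h′(0) = -11.

f: a_k = -1, -2, -4, -8, -16, -32, -64, -128, -256, -512, …
g: a_k = 0, 3, -3/2, 1, -3/4, 3/5, -1/2, 3/7, -3/8, 1/3, …
f+g: L₀ = lclm(L_f,L_g), ord ≤ 1+2.
h=h₀': d/dx-closure on L₀ ⇒ L.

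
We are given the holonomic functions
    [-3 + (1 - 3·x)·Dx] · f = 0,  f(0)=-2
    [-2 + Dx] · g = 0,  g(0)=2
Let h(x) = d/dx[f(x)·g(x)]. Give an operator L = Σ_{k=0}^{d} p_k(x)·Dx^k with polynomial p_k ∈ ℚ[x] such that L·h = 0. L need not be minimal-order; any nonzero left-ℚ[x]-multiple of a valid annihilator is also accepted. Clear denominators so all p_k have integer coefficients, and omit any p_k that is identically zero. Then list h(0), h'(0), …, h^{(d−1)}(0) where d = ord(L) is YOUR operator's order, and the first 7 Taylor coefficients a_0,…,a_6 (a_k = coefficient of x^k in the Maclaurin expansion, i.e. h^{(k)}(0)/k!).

f: a_k = -2, -6, -18, -54, -162, -486, -1458, …
g: a_k = 2, 4, 4, 8/3, 4/3, 8/15, 8/45, …
Product ⇒ symmetric product L₀, ord ≤ 1.
h=h₀': d/dx-closure on L₀ ⇒ L.
L = (34 - 60·x + 36·x^2) + (-5 + 21·x - 18·x^2)·Dx  (order 1).
h: a_k = -20, -136, -628, -7568/3, -28396/3, -102232/3, -5367212/45, …
ICs: h(0) = -20.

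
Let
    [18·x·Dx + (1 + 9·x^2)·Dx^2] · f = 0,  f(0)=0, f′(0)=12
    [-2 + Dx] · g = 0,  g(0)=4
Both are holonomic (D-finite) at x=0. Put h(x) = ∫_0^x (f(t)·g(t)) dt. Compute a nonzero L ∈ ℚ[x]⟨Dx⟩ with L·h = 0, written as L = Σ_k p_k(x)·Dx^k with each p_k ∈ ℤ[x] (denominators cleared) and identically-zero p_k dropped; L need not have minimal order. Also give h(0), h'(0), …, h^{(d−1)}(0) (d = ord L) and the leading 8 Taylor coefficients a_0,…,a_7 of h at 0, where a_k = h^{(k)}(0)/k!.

L = (4 - 36·x + 36·x^2)·Dx + (-4 + 18·x - 36·x^2)·Dx^2 + (1 + 9·x^2)·Dx^3  (order 3).
h: a_k = 0, 0, 24, 32, -12, -224/5, 1304/15, 1376/7, …
ICs: h(0) = 0, h′(0) = 0, h′′(0) = 48.

f: a_k = 0, 12, 0, -36, 0, 972/5, 0, -8748/7, …
g: a_k = 4, 8, 8, 16/3, 8/3, 16/15, 16/45, 32/315, …
f·g: L₀ = L_f ⊗_s L_g, ord ≤ 2·1.
h=∫₀ˣh₀: take L = L₀·Dx.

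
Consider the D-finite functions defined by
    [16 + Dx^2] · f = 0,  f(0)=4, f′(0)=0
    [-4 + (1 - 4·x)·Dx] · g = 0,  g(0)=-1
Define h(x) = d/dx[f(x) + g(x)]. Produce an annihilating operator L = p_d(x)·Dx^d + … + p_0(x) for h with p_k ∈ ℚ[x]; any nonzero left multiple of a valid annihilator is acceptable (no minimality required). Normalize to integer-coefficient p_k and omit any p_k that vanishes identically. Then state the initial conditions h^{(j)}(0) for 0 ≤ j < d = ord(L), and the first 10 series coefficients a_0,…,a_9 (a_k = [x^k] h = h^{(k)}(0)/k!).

L = (1664 - 1024·x + 2048·x^2) + (-112 + 576·x - 768·x^2 + 1024·x^3)·Dx + (104 - 64·x + 128·x^2)·Dx^2 + (-7 + 36·x - 48·x^2 + 64·x^3)·Dx^3  (order 3).
h: a_k = -4, -96, -192, -2560/3, -5120, -370688/15, -114688, -165134336/315, -2359296, -29727162368/2835, …
ICs: h(0) = -4, h′(0) = -96, h′′(0) = -384.

f: a_k = 4, 0, -32, 0, 128/3, 0, -1024/45, 0, 2048/315, 0, …
g: a_k = -1, -4, -16, -64, -256, -1024, -4096, -16384, -65536, -262144, …
Weyl lclm of L_f,L_g ⇒ L₀ (ord ≤ 3).
h₀' ⇒ L via d/dx closure of L₀.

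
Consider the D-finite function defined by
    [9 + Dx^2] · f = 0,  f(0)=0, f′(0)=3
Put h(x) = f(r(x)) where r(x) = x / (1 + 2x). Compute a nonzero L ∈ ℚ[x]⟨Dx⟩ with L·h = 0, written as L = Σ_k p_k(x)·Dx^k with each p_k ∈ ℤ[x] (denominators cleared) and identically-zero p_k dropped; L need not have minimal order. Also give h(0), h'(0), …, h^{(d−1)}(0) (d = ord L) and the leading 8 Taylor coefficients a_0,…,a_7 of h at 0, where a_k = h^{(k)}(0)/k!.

f: a_k = 0, 3, 0, -9/2, 0, 81/40, 0, -243/560, …
Substitute x→r, Dx→(1/r')Dx; clear ⇒ L₀.
L = 9 + (4 + 24·x + 48·x^2 + 32·x^3)·Dx + (1 + 8·x + 24·x^2 + 32·x^3 + 16·x^4)·Dx^2  (order 2).
h: a_k = 0, 3, -6, 15/2, 3, -2319/40, 975/4, -429483/560, …
ICs: h(0) = 0, h′(0) = 3.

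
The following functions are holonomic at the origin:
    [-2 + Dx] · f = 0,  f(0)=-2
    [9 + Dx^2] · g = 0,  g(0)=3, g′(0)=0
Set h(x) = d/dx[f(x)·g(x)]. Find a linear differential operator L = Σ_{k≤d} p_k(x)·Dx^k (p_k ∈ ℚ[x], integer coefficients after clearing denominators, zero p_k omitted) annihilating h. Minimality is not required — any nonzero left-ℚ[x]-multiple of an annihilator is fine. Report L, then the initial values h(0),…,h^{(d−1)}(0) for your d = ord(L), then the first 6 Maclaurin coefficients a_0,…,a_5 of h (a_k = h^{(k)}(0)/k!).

f: a_k = -2, -4, -4, -8/3, -4/3, -8/15, …
g: a_k = 3, 0, -27/2, 0, 81/8, 0, …
f·g: L₀ = L_f ⊗_s L_g, ord ≤ 1·2.
Differentiate: ansatz ord ≤ ord L₀ ⇒ L.
L = 13 - 4·Dx + Dx^2  (order 2).
h: a_k = -12, 30, 138, 119, -61/2, -407/4, …
ICs: h(0) = -12, h′(0) = 30.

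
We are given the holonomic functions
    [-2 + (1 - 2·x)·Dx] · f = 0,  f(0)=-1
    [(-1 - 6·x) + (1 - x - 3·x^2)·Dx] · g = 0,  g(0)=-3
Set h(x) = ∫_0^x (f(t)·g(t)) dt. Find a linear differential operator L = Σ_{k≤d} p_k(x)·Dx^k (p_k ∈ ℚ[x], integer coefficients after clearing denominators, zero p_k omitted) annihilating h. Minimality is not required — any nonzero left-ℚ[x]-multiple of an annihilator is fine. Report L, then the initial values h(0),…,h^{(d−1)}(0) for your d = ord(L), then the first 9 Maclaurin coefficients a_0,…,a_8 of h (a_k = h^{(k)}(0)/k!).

L = (-3 - 2·x + 18·x^2)·Dx + (1 - 3·x - x^2 + 6·x^3)·Dx^2  (order 2).
h: a_k = 0, 3, 9/2, 10, 81/4, 219/5, 93, 201, 3465/8, …
ICs: h(0) = 0, h′(0) = 3.

f: a_k = -1, -2, -4, -8, -16, -32, -64, -128, -256, …
g: a_k = -3, -3, -12, -21, -57, -120, -291, -651, -1524, …
L₀ := L_f ⊗_s L_g (sym. prod.), ord ≤ 1.
∫: right-multiply L₀ by Dx.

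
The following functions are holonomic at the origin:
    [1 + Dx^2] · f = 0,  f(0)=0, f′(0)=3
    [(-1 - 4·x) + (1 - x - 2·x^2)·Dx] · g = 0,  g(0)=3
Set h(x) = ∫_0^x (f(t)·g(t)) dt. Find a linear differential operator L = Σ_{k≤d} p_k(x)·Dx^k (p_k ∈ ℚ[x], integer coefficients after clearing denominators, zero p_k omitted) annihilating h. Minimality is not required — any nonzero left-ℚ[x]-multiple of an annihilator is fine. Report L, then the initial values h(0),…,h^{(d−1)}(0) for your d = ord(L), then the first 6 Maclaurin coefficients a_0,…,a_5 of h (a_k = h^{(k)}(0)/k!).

L = (3 + x + 2·x^2)·Dx + (2 + 8·x)·Dx^2 + (-1 + x + 2·x^2)·Dx^3  (order 3).
h: a_k = 0, 0, 9/2, 3, 51/8, 87/10, …
ICs: h(0) = 0, h′(0) = 0, h′′(0) = 9.

f: a_k = 0, 3, 0, -1/2, 0, 1/40, …
g: a_k = 3, 3, 9, 15, 33, 63, …
h₀=f·g: eliminate ⇒ L₀, order ≤ 2·1.
Integrate: L := L₀·Dx.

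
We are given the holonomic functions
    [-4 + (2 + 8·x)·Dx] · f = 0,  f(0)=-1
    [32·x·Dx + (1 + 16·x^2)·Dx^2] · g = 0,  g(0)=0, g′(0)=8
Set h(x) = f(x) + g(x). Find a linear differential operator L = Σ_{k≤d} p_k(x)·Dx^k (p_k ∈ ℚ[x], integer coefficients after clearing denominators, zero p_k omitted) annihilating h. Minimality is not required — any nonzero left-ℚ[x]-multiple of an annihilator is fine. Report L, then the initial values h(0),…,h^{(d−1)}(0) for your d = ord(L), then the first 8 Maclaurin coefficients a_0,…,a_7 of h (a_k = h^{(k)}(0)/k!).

L = (-32 - 320·x + 1536·x^2 + 3072·x^3)·Dx + (-22 - 128·x + 320·x^2 + 6144·x^3 + 10752·x^4)·Dx^2 + (-1 + 12·x + 96·x^2 + 384·x^3 + 1792·x^4 + 3072·x^5)·Dx^3  (order 3).
h: a_k = -1, 6, 2, -140/3, 10, 1908/5, 84, -34616/7, …
ICs: h(0) = -1, h′(0) = 6, h′′(0) = 4.

f: a_k = -1, -2, 2, -4, 10, -28, 84, -264, …
g: a_k = 0, 8, 0, -128/3, 0, 2048/5, 0, -32768/7, …
L₀ := lclm(L_f,L_g); ord L₀ ≤ 1+2.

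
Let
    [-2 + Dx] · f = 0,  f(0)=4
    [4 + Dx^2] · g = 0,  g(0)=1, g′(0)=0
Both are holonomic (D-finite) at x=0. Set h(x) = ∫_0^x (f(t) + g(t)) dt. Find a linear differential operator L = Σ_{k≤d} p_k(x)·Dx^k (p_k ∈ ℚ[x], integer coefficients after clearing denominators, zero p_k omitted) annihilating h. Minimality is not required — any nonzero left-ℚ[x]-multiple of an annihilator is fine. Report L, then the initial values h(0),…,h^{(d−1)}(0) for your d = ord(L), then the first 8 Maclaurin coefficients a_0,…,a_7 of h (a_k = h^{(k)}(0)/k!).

L = -8·Dx + 4·Dx^2 - 2·Dx^3 + Dx^4  (order 4).
h: a_k = 0, 5, 4, 2, 4/3, 2/3, 8/45, 4/105, …
ICs: h(0) = 0, h′(0) = 5, h′′(0) = 8, h′′′(0) = 12.

f: a_k = 4, 8, 8, 16/3, 8/3, 16/15, 16/45, 32/315, …
g: a_k = 1, 0, -2, 0, 2/3, 0, -4/45, 0, …
f+g: L₀ = lclm(L_f,L_g), ord ≤ 1+2.
∫: right-multiply L₀ by Dx.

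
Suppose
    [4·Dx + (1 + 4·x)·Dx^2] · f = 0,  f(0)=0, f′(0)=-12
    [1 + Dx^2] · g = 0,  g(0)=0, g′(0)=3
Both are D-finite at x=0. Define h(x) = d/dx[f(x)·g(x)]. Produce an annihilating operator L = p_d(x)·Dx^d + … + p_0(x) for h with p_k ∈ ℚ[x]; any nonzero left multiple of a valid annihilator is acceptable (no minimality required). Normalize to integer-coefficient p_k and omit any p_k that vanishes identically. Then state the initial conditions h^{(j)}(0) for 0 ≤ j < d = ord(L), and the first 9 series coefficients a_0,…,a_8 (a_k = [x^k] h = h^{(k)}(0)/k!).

L = (-12355 - 1064·x - 6288·x^2 - 16128·x^3 - 13568·x^4 + 6144·x^5 + 4096·x^6) + (-3384 - 15968·x - 14080·x^2 - 15360·x^3 + 10240·x^4 + 8192·x^5)·Dx + (-12502 - 2384·x - 10016·x^2 - 19968·x^3 - 14848·x^4 + 12288·x^5 + 8192·x^6)·Dx^2 + (-3384 - 15968·x - 14080·x^2 - 15360·x^3 + 10240·x^4 + 8192·x^5)·Dx^3 + (-147 - 1320·x - 3728·x^2 - 3840·x^3 - 1280·x^4 + 6144·x^5 + 4096·x^6)·Dx^4  (order 4).
h: a_k = 0, -72, 216, -744, 2820, -10869, 211701/5, -1162534/7, 9161307/14, …
ICs: h(0) = 0, h′(0) = -72, h′′(0) = 432, h′′′(0) = -4464.

f: a_k = 0, -12, 24, -64, 192, -3072/5, 2048, -49152/7, 24576, …
g: a_k = 0, 3, 0, -1/2, 0, 1/40, 0, -1/1680, 0, …
Product ⇒ symmetric product L₀, ord ≤ 4.
Derive L from L₀ (diff closure).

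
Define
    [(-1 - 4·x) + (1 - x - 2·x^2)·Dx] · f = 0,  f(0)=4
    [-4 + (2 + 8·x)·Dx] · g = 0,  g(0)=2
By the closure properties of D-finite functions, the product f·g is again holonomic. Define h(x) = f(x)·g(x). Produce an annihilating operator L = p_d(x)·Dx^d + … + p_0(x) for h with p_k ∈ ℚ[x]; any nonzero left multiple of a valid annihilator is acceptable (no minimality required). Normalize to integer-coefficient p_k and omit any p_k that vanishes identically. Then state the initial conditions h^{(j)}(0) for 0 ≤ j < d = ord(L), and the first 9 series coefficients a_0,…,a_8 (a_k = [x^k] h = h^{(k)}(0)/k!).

f: a_k = 4, 4, 12, 20, 44, 84, 172, 340, 684, …
g: a_k = 2, 4, -4, 8, -20, 56, -168, 528, -1716, …
Product ⇒ symmetric product L₀, ord ≤ 1.
L = (3 + 6·x + 12·x^2) + (-1 - 3·x + 6·x^2 + 8·x^3)·Dx  (order 1).
h: a_k = 8, 24, 24, 104, 72, 504, -24, 3096, -3816, …
ICs: h(0) = 8.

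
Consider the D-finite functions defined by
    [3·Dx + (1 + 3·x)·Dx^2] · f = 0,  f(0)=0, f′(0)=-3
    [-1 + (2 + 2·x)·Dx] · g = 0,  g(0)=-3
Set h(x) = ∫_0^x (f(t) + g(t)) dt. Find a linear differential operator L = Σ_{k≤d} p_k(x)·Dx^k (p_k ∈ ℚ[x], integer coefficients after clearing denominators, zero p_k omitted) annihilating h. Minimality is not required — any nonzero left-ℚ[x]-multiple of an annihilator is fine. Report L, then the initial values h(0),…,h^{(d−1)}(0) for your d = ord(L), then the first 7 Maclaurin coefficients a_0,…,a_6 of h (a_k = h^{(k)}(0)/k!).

L = (27 + 9·x)·Dx^2 + (69 + 126·x + 45·x^2)·Dx^3 + (10 + 46·x + 54·x^2 + 18·x^3)·Dx^4  (order 4).
h: a_k = 0, -3, -9/4, 13/8, -147/64, 2607/640, -20771/2560, …
ICs: h(0) = 0, h′(0) = -3, h′′(0) = -9/2, h′′′(0) = 39/4.

f: a_k = 0, -3, 9/2, -9, 81/4, -243/5, 243/2, …
g: a_k = -3, -3/2, 3/8, -3/16, 15/128, -21/256, 63/1024, …
L₀ := lclm(L_f,L_g); ord L₀ ≤ 2+1.
Integrate: L := L₀·Dx.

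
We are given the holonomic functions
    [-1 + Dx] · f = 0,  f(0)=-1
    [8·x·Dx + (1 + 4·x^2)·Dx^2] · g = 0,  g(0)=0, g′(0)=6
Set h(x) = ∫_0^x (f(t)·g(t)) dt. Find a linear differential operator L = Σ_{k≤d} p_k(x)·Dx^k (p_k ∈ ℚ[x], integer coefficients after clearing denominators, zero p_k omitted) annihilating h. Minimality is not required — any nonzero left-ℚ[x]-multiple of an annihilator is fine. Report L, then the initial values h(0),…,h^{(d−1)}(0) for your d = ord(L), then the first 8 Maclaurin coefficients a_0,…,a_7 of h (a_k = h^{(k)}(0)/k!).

f: a_k = -1, -1, -1/2, -1/6, -1/24, -1/120, -1/720, -1/5040, …
g: a_k = 0, 6, 0, -8, 0, 96/5, 0, -384/7, …
Product ⇒ symmetric product L₀, ord ≤ 2.
h=∫h₀ ⇒ L = L₀·Dx.
L = (1 - 8·x + 4·x^2)·Dx + (-2 + 8·x - 8·x^2)·Dx^2 + (1 + 4·x^2)·Dx^3  (order 3).
h: a_k = 0, 0, -3, -2, 5/4, 7/5, -103/40, -215/84, …
ICs: h(0) = 0, h′(0) = 0, h′′(0) = -6.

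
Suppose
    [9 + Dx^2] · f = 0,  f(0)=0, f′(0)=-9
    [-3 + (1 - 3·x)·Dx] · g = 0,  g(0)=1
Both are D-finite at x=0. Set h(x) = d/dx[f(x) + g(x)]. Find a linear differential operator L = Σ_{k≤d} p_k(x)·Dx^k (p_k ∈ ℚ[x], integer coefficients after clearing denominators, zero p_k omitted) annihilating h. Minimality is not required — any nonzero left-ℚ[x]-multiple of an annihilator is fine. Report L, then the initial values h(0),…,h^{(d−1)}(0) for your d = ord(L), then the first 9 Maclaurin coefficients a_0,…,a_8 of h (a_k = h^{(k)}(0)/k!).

f: a_k = 0, -9, 0, 27/2, 0, -243/40, 0, 729/560, 0, …
g: a_k = 1, 3, 9, 27, 81, 243, 729, 2187, 6561, …
h₀=f+g: left-lcm gives L₀, ord ≤ 3.
h=h₀': d/dx-closure on L₀ ⇒ L.
L = (702 - 324·x + 486·x^2) + (-63 + 243·x - 243·x^2 + 243·x^3)·Dx + (78 - 36·x + 54·x^2)·Dx^2 + (-7 + 27·x - 27·x^2 + 27·x^3)·Dx^3  (order 3).
h: a_k = -6, 18, 243/2, 324, 9477/8, 4374, 1225449/80, 52488, 793611999/4480, …
ICs: h(0) = -6, h′(0) = 18, h′′(0) = 243.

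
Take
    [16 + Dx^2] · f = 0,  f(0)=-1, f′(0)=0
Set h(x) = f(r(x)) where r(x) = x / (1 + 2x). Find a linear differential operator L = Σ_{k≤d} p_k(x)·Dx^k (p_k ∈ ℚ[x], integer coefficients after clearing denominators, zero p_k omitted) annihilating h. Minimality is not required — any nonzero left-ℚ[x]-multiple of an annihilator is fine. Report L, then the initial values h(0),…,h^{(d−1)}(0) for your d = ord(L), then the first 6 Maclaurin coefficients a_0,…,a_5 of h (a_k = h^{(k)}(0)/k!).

f: a_k = -1, 0, 8, 0, -32/3, 0, …
f∘r: x↦r, Dx↦Dx/r' in L_f ⇒ L₀.
L = 16 + (4 + 24·x + 48·x^2 + 32·x^3)·Dx + (1 + 8·x + 24·x^2 + 32·x^3 + 16·x^4)·Dx^2  (order 2).
h: a_k = -1, 0, 8, -32, 256/3, -512/3, …
ICs: h(0) = -1, h′(0) = 0.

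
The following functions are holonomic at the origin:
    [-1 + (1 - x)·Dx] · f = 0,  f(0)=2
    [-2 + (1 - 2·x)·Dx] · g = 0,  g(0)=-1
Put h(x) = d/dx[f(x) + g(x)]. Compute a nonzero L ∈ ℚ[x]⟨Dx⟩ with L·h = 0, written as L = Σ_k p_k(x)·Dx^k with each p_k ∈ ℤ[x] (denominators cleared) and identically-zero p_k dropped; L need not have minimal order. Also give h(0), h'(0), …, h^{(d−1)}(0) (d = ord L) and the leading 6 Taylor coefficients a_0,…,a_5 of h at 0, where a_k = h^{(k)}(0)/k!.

L = 12 + (-9 + 12·x)·Dx + (1 - 3·x + 2·x^2)·Dx^2  (order 2).
h: a_k = 0, -4, -18, -56, -150, -372, …
ICs: h(0) = 0, h′(0) = -4.

f: a_k = 2, 2, 2, 2, 2, 2, …
g: a_k = -1, -2, -4, -8, -16, -32, …
f+g: L₀ = lclm(L_f,L_g), ord ≤ 1+1.
Differentiate: ansatz ord ≤ ord L₀ ⇒ L.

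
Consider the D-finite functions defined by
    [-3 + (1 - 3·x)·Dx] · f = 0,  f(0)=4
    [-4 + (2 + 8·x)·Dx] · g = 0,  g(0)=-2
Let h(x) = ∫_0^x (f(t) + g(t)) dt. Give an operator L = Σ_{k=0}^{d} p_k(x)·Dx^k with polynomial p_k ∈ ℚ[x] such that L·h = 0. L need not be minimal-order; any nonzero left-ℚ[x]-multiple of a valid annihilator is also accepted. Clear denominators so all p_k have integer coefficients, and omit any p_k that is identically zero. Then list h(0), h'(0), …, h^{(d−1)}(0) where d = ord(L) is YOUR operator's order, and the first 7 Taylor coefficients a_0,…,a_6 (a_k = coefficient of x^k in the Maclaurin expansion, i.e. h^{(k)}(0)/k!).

f: a_k = 4, 12, 36, 108, 324, 972, 2916, …
g: a_k = -2, -4, 4, -8, 20, -56, 168, …
L₀ := lclm(L_f,L_g); ord L₀ ≤ 1+1.
h=∫h₀ ⇒ L = L₀·Dx.
L = (-48 - 108·x)·Dx + (22 + 120·x + 324·x^2)·Dx^2 + (-1 - 19·x - 6·x^2 + 216·x^3)·Dx^3  (order 3).
h: a_k = 0, 2, 4, 40/3, 25, 344/5, 458/3, …
ICs: h(0) = 0, h′(0) = 2, h′′(0) = 8.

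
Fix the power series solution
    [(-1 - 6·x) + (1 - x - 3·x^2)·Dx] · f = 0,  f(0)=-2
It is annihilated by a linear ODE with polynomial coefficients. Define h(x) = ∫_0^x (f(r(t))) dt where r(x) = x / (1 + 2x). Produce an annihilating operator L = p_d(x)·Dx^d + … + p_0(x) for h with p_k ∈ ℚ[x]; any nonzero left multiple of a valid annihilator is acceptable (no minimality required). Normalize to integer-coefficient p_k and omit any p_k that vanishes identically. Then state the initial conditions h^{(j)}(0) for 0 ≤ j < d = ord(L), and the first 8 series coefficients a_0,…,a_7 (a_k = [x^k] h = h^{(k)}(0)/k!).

f: a_k = -2, -2, -8, -14, -38, -80, -194, -434, …
Change of var in L_f (x↦r) gives L₀.
Integrate: L := L₀·Dx.
L = (1 + 8·x)·Dx + (-1 - 5·x - 5·x^2 + 2·x^3)·Dx^2  (order 2).
h: a_k = 0, -2, -1, -4/3, 5/2, -34/5, 56/3, -370/7, …
ICs: h(0) = 0, h′(0) = -2.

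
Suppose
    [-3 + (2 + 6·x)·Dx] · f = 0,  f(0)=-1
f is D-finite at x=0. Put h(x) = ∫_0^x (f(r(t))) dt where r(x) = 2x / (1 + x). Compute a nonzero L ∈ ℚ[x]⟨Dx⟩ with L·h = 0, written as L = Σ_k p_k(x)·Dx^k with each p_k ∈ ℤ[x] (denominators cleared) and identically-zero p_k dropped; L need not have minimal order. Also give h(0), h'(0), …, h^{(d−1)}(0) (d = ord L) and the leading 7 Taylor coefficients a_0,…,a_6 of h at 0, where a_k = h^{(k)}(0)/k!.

L = -3·Dx + (1 + 8·x + 7·x^2)·Dx^2  (order 2).
h: a_k = 0, -1, -3/2, 5/2, -51/8, 861/40, -1379/16, …
ICs: h(0) = 0, h′(0) = -1.

f: a_k = -1, -3/2, 9/8, -27/16, 405/128, -1701/256, 15309/1024, …
f∘r: x↦r, Dx↦Dx/r' in L_f ⇒ L₀.
h=∫h₀ ⇒ L = L₀·Dx.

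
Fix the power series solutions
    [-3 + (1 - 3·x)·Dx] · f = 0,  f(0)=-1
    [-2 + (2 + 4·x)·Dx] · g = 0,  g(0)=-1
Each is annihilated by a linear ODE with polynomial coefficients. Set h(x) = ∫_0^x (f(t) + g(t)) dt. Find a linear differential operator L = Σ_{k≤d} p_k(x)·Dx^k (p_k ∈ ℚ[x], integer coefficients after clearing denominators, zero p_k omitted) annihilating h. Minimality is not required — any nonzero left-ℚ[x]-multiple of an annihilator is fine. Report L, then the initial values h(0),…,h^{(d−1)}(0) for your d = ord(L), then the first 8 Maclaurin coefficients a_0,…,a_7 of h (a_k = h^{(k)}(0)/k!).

L = (-42 - 54·x)·Dx + (38 + 132·x + 162·x^2)·Dx^2 + (-4 - 14·x + 42·x^2 + 108·x^3)·Dx^3  (order 3).
h: a_k = 0, -2, -2, -17/6, -55/8, -643/40, -1951/48, -11643/112, …
ICs: h(0) = 0, h′(0) = -2, h′′(0) = -4.

f: a_k = -1, -3, -9, -27, -81, -243, -729, -2187, …
g: a_k = -1, -1, 1/2, -1/2, 5/8, -7/8, 21/16, -33/16, …
h₀=f+g: left-lcm gives L₀, ord ≤ 2.
h=∫h₀ ⇒ L = L₀·Dx.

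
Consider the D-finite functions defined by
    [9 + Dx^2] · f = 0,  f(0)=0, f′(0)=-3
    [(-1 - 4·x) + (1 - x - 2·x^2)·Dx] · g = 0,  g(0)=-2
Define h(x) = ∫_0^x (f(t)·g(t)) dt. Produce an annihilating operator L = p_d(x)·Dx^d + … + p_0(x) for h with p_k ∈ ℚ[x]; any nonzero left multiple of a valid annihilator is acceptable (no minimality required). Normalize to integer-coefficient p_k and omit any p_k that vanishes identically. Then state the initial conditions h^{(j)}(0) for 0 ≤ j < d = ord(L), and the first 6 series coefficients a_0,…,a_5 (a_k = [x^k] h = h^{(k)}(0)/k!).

f: a_k = 0, -3, 0, 9/2, 0, -81/40, …
g: a_k = -2, -2, -6, -10, -22, -42, …
f·g: L₀ = L_f ⊗_s L_g, ord ≤ 2·1.
Integrate: L := L₀·Dx.
L = (-5 + 9·x + 18·x^2)·Dx + (2 + 8·x)·Dx^2 + (-1 + x + 2·x^2)·Dx^3  (order 3).
h: a_k = 0, 0, 3, 2, 9/4, 21/5, …
ICs: h(0) = 0, h′(0) = 0, h′′(0) = 6.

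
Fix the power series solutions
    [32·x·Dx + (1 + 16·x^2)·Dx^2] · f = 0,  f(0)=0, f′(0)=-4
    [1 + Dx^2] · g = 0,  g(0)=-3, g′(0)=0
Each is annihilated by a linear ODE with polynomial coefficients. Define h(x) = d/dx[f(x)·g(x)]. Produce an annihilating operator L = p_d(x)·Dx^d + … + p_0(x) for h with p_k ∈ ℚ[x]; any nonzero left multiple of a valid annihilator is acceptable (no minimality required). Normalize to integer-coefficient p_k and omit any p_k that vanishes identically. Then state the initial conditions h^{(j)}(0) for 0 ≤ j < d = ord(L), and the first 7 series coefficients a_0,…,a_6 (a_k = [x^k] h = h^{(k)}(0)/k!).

f: a_k = 0, -4, 0, 64/3, 0, -1024/5, 0, …
g: a_k = -3, 0, 3/2, 0, -1/8, 0, 1/240, …
f·g: L₀ = L_f ⊗_s L_g, ord ≤ 2·2.
h=h₀': d/dx-closure on L₀ ⇒ L.
L = (209105 + 6893664·x^2 + 261353216·x^4 + 52248576·x^6 - 2162688·x^8 - 60817408·x^10 + 16777216·x^12) + (108608·x + 9933824·x^3 + 133857280·x^5 + 44564480·x^7 + 20971520·x^9 + 67108864·x^11)·Dx + (210210 + 6980800·x^2 + 263314944·x^4 + 66224128·x^6 + 4063232·x^8 - 54525952·x^10 + 33554432·x^12)·Dx^2 + (108608·x + 9933824·x^3 + 133857280·x^5 + 44564480·x^7 + 20971520·x^9 + 67108864·x^11)·Dx^3 + (1105 + 87136·x^2 + 1961728·x^4 + 13975552·x^6 + 6225920·x^8 + 6291456·x^10 + 16777216·x^12)·Dx^4  (order 4).
h: a_k = 12, 0, -210, 0, 6469/2, 0, -3079271/60, …
ICs: h(0) = 12, h′(0) = 0, h′′(0) = -420, h′′′(0) = 0.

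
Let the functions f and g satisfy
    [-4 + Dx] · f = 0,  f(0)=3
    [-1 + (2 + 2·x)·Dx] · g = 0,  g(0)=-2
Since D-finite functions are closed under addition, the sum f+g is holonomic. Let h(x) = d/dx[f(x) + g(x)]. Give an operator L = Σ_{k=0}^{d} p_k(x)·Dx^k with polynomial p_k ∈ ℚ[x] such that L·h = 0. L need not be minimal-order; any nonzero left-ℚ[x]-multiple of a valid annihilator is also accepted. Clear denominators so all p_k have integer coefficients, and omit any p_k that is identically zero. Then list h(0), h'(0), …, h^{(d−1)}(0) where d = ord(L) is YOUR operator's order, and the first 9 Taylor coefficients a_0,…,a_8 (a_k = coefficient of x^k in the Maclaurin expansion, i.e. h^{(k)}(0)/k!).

f: a_k = 3, 12, 24, 32, 32, 128/5, 256/15, 1024/105, 512/105, …
g: a_k = -2, -1, 1/4, -1/8, 5/64, -7/128, 21/512, -33/1024, 429/16384, …
h₀=f+g: left-lcm gives L₀, ord ≤ 2.
Differentiate: ansatz ord ≤ ord L₀ ⇒ L.
L = (-44 - 32·x) + (-61 - 128·x - 64·x^2)·Dx + (18 + 34·x + 16·x^2)·Dx^2  (order 2).
h: a_k = 11, 97/2, 765/8, 2053/16, 16349/128, 131387/1280, 1045111/15360, 8433653/215040, 66433189/3440640, …
ICs: h(0) = 11, h′(0) = 97/2.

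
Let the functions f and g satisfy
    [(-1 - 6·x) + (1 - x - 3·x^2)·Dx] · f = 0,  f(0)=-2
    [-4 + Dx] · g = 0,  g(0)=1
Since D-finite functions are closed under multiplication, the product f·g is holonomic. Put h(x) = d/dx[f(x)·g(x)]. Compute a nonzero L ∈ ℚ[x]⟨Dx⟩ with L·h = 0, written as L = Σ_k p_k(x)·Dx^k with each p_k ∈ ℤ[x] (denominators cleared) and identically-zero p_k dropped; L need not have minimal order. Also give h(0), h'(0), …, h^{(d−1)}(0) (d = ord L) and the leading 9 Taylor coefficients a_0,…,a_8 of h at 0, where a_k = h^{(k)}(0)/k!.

f: a_k = -2, -2, -8, -14, -38, -80, -194, -434, -1016, …
g: a_k = 1, 4, 8, 32/3, 32/3, 128/15, 256/45, 1024/315, 512/315, …
Product ⇒ symmetric product L₀, ord ≤ 1.
h₀' ⇒ L via d/dx closure of L₀.
L = (32 + 26·x - 98·x^2 - 48·x^3 + 144·x^4) + (-5 + 3·x + 29·x^2 - 6·x^3 - 36·x^4)·Dx  (order 1).
h: a_k = -10, -64, -250, -2408/3, -7016/3, -19460/3, -784606/45, -2891648/63, -37453978/315, …
ICs: h(0) = -10.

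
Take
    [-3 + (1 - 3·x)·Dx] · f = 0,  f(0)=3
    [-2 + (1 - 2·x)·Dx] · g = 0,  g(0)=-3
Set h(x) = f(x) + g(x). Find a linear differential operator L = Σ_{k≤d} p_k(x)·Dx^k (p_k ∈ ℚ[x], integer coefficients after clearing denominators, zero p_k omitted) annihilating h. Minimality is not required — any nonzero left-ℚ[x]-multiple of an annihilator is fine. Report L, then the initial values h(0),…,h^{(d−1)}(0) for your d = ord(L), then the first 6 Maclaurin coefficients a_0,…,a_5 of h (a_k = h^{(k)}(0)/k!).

L = -12 + (10 - 24·x)·Dx + (-1 + 5·x - 6·x^2)·Dx^2  (order 2).
h: a_k = 0, 3, 15, 57, 195, 633, …
ICs: h(0) = 0, h′(0) = 3.

f: a_k = 3, 9, 27, 81, 243, 729, …
g: a_k = -3, -6, -12, -24, -48, -96, …
f+g: L₀ = lclm(L_f,L_g), ord ≤ 1+1.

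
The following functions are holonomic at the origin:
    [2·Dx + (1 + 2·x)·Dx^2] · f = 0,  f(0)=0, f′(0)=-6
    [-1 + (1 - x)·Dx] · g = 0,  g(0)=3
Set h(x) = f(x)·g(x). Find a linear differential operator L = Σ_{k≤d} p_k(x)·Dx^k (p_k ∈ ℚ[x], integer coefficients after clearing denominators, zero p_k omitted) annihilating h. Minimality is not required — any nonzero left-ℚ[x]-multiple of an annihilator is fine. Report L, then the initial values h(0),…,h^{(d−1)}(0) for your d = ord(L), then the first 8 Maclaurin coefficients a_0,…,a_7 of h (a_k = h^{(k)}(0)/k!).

f: a_k = 0, -6, 6, -8, 12, -96/5, 32, -384/7, …
g: a_k = 3, 3, 3, 3, 3, 3, 3, 3, …
h₀=f·g: eliminate ⇒ L₀, order ≤ 2·1.
L = 2 + 6·x·Dx + (-1 - x + 2·x^2)·Dx^2  (order 2).
h: a_k = 0, -18, 0, -24, 12, -228/5, 252/5, -3996/35, …
ICs: h(0) = 0, h′(0) = -18.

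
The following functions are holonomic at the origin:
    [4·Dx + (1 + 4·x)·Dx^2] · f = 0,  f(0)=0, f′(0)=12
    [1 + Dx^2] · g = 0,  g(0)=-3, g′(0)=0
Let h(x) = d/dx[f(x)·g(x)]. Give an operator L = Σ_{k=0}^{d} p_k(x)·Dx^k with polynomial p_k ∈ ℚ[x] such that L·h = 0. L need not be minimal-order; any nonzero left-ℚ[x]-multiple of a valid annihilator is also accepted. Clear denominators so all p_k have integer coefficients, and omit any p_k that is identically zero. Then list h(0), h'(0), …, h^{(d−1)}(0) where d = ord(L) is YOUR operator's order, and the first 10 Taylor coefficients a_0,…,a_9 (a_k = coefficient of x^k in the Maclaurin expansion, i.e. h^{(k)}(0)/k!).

f: a_k = 0, 12, -24, 64, -192, 3072/5, -2048, 49152/7, -24576, 262144/3, …
g: a_k = -3, 0, 3/2, 0, -1/8, 0, 1/240, 0, -1/13440, 0, …
Sym-product of L_f,L_g gives L₀ (≤ ord 4).
h=h₀': d/dx-closure on L₀ ⇒ L.
L = (-12355 - 1064·x - 6288·x^2 - 16128·x^3 - 13568·x^4 + 6144·x^5 + 4096·x^6) + (-3384 - 15968·x - 14080·x^2 - 15360·x^3 + 10240·x^4 + 8192·x^5)·Dx + (-12502 - 2384·x - 10016·x^2 - 19968·x^3 - 14848·x^4 + 12288·x^5 + 8192·x^6)·Dx^2 + (-3384 - 15968·x - 14080·x^2 - 15360·x^3 + 10240·x^4 + 8192·x^5)·Dx^3 + (-147 - 1320·x - 3728·x^2 - 3840·x^3 - 1280·x^4 + 6144·x^5 + 4096·x^6)·Dx^4  (order 4).
h: a_k = -36, 144, -522, 2160, -17487/2, 35154, -2821209/20, 2827196/5, -507402933/224, 507981377/56, …
ICs: h(0) = -36, h′(0) = 144, h′′(0) = -1044, h′′′(0) = 12960.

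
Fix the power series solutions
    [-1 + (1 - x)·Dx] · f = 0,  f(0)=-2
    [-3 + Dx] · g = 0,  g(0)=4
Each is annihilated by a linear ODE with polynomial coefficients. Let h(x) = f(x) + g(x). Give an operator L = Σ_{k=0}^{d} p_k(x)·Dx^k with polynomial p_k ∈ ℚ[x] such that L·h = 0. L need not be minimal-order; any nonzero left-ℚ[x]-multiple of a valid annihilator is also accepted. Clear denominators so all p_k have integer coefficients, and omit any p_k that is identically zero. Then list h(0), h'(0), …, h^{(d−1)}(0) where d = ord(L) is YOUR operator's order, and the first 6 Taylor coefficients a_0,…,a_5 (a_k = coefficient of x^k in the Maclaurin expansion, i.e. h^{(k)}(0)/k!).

L = (3 - 9·x) + (-7 + 18·x - 9·x^2)·Dx + (2 - 5·x + 3·x^2)·Dx^2  (order 2).
h: a_k = 2, 10, 16, 16, 23/2, 61/10, …
ICs: h(0) = 2, h′(0) = 10.

f: a_k = -2, -2, -2, -2, -2, -2, …
g: a_k = 4, 12, 18, 18, 27/2, 81/10, …
Weyl lclm of L_f,L_g ⇒ L₀ (ord ≤ 2).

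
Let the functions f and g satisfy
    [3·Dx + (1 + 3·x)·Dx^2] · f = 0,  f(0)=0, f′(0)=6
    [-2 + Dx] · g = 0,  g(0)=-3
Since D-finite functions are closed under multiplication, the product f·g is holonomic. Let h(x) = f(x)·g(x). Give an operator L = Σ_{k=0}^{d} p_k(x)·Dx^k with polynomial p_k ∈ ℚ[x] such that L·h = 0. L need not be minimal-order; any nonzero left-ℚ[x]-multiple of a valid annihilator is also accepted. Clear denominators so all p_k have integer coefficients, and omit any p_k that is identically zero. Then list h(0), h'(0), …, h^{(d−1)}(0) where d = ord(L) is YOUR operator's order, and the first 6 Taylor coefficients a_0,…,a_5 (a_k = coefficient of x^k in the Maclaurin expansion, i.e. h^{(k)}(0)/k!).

L = (-2 + 12·x) + (-1 - 12·x)·Dx + (1 + 3·x)·Dx^2  (order 2).
h: a_k = 0, -18, -9, -36, 87/2, -663/5, …
ICs: h(0) = 0, h′(0) = -18.

f: a_k = 0, 6, -9, 18, -81/2, 486/5, …
g: a_k = -3, -6, -6, -4, -2, -4/5, …
L₀ := L_f ⊗_s L_g (sym. prod.), ord ≤ 2.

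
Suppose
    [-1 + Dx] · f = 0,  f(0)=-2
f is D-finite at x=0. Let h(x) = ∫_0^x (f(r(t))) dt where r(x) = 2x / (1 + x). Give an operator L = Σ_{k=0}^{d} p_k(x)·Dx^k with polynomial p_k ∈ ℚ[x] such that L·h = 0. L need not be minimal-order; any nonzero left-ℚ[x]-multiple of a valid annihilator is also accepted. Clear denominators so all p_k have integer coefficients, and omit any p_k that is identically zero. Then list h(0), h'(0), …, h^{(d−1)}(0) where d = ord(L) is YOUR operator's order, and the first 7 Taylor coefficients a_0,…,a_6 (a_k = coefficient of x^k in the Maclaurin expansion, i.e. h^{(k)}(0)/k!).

L = -2·Dx + (1 + 2·x + x^2)·Dx^2  (order 2).
h: a_k = 0, -2, -2, 0, 1/3, -4/15, 2/15, …
ICs: h(0) = 0, h′(0) = -2.

f: a_k = -2, -2, -1, -1/3, -1/12, -1/60, -1/360, …
L₀ from L_f via x↦r, Dx↦r'^{-1}Dx.
h=∫₀ˣh₀: take L = L₀·Dx.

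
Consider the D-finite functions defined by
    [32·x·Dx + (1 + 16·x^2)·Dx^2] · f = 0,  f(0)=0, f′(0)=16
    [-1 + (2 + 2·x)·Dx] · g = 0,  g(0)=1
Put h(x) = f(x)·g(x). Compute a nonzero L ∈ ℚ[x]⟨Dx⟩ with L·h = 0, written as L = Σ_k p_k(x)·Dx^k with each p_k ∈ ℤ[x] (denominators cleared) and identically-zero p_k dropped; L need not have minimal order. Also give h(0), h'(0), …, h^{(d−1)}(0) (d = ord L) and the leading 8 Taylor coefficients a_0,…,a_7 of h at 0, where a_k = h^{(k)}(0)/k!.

f: a_k = 0, 16, 0, -256/3, 0, 4096/5, 0, -65536/7, …
g: a_k = 1, 1/2, -1/8, 1/16, -5/128, 7/256, -21/1024, 33/2048, …
Product ⇒ symmetric product L₀, ord ≤ 2.
L = (3 - 64·x - 16·x^2) + (-4 + 124·x + 192·x^2 + 64·x^3)·Dx + (4 + 8·x + 68·x^2 + 128·x^3 + 64·x^4)·Dx^2  (order 2).
h: a_k = 0, 16, 8, -262/3, -125/3, 99509/120, 97129/240, -63582493/6720, …
ICs: h(0) = 0, h′(0) = 16.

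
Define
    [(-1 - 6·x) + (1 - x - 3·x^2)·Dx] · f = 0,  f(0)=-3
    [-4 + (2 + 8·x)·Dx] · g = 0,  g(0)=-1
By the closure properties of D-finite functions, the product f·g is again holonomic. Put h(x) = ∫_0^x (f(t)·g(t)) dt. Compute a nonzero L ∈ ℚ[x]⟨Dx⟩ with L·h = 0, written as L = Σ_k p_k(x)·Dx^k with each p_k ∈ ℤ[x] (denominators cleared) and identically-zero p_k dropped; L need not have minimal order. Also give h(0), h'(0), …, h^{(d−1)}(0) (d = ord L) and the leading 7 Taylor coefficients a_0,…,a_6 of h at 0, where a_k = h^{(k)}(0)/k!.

L = (3 + 8·x + 18·x^2)·Dx + (-1 - 3·x + 7·x^2 + 12·x^3)·Dx^2  (order 2).
h: a_k = 0, 3, 9/2, 4, 51/4, 57/5, 49, …
ICs: h(0) = 0, h′(0) = 3.

f: a_k = -3, -3, -12, -21, -57, -120, -291, …
g: a_k = -1, -2, 2, -4, 10, -28, 84, …
f·g: L₀ = L_f ⊗_s L_g, ord ≤ 1·1.
h=∫h₀ ⇒ L = L₀·Dx.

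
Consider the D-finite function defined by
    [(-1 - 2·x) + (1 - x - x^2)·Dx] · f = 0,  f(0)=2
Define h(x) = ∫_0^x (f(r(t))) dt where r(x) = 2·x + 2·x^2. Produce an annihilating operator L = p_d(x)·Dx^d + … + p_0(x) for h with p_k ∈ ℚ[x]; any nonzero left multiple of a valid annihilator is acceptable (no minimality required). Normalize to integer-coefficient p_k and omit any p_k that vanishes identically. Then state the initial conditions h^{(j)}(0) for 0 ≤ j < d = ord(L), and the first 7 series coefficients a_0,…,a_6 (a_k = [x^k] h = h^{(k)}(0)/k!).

f: a_k = 2, 2, 4, 6, 10, 16, 26, …
Substitute x→r, Dx→(1/r')Dx; clear ⇒ L₀.
∫: right-multiply L₀ by Dx.
L = (2 + 12·x + 24·x^2 + 16·x^3)·Dx + (-1 + 2·x + 6·x^2 + 8·x^3 + 4·x^4)·Dx^2  (order 2).
h: a_k = 0, 2, 2, 20/3, 20, 64, 216, …
ICs: h(0) = 0, h′(0) = 2.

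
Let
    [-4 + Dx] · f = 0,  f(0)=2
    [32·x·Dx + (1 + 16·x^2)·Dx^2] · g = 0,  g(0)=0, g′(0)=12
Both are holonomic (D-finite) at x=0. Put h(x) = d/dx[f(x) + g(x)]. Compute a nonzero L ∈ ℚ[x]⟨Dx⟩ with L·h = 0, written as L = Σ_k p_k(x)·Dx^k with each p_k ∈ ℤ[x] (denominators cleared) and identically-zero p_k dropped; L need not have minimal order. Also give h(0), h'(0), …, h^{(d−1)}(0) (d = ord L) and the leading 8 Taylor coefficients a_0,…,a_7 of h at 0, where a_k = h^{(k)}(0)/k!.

f: a_k = 2, 8, 16, 64/3, 64/3, 256/15, 512/45, 2048/315, …
g: a_k = 0, 12, 0, -64, 0, 3072/5, 0, -49152/7, …
Sum ⇒ L₀ = lclm(L_f,L_g) in ℚ(x)⟨Dx⟩.
Derive L from L₀ (diff closure).
L = (32 - 256·x - 512·x^2) + (-12 + 48·x + 64·x^2 - 256·x^3)·Dx + (1 + 4·x + 16·x^2 + 64·x^3)·Dx^2  (order 2).
h: a_k = 20, 32, -128, 256/3, 9472/3, 1024/15, -2209792/45, 8192/315, …
ICs: h(0) = 20, h′(0) = 32.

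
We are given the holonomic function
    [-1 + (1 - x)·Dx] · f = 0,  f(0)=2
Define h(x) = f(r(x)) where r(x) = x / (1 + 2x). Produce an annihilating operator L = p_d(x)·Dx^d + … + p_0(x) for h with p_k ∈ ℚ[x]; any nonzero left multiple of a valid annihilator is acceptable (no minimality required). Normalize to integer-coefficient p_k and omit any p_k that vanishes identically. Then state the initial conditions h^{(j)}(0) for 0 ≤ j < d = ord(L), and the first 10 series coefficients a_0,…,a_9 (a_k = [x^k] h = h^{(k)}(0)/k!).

L = -1 + (1 + 3·x + 2·x^2)·Dx  (order 1).
h: a_k = 2, 2, -2, 2, -2, 2, -2, 2, -2, 2, …
ICs: h(0) = 2.

f: a_k = 2, 2, 2, 2, 2, 2, 2, 2, 2, 2, …
L₀ from L_f via x↦r, Dx↦r'^{-1}Dx.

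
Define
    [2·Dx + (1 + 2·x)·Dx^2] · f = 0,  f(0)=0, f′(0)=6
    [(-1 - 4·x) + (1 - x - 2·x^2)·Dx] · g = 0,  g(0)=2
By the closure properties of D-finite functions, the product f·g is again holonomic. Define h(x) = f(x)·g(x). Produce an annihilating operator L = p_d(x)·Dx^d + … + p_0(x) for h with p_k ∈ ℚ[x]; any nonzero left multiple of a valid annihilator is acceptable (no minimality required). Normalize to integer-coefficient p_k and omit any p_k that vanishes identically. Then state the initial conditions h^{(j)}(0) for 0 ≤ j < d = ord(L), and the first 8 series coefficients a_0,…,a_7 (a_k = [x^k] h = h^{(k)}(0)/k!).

L = (6 + 16·x) + (14·x + 20·x^2)·Dx + (-1 - x + 4·x^2 + 4·x^3)·Dx^2  (order 2).
h: a_k = 0, 12, 0, 40, 16, 672/5, 512/5, 16832/35, …
ICs: h(0) = 0, h′(0) = 12.

f: a_k = 0, 6, -6, 8, -12, 96/5, -32, 384/7, …
g: a_k = 2, 2, 6, 10, 22, 42, 86, 170, …
Product ⇒ symmetric product L₀, ord ≤ 2.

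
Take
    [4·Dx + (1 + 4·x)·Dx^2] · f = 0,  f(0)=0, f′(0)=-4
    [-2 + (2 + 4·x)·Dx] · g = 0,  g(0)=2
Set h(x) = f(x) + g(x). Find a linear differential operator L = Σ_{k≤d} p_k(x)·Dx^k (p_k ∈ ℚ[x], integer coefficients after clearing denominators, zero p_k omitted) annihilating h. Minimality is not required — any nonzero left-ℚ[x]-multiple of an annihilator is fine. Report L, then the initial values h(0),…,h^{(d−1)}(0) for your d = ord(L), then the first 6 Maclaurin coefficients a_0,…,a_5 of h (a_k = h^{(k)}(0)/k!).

f: a_k = 0, -4, 8, -64/3, 64, -1024/5, …
g: a_k = 2, 2, -1, 1, -5/4, 7/4, …
h₀=f+g: left-lcm gives L₀, ord ≤ 3.
L = (20 + 16·x)·Dx + (29 + 104·x + 80·x^2)·Dx^2 + (3 + 22·x + 48·x^2 + 32·x^3)·Dx^3  (order 3).
h: a_k = 2, -2, 7, -61/3, 251/4, -4061/20, …
ICs: h(0) = 2, h′(0) = -2, h′′(0) = 14.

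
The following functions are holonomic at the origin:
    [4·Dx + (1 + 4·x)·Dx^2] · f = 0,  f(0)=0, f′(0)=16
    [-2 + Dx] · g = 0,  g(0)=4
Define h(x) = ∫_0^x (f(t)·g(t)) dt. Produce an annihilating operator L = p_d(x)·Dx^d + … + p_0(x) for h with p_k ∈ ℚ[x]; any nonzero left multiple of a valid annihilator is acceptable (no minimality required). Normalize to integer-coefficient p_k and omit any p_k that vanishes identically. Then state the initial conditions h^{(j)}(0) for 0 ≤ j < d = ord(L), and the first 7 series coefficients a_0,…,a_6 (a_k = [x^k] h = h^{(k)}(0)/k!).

L = (-4 + 16·x)·Dx - 16·x·Dx^2 + (1 + 4·x)·Dx^3  (order 3).
h: a_k = 0, 0, 32, 0, 160/3, -512/5, 13376/45, …
ICs: h(0) = 0, h′(0) = 0, h′′(0) = 64.

f: a_k = 0, 16, -32, 256/3, -256, 4096/5, -8192/3, …
g: a_k = 4, 8, 8, 16/3, 8/3, 16/15, 16/45, …
h₀=f·g: eliminate ⇒ L₀, order ≤ 2·1.
h=∫h₀ ⇒ L = L₀·Dx.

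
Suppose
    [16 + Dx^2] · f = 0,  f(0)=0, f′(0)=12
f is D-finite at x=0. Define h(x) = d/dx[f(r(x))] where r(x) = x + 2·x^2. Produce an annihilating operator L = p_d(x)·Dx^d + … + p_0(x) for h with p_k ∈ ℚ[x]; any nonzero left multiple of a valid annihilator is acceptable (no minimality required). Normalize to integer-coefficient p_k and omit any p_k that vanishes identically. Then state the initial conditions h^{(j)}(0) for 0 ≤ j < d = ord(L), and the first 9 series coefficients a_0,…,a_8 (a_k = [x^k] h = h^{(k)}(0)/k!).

f: a_k = 0, 12, 0, -32, 0, 128/5, 0, -1024/105, 0, …
Substitute x→r, Dx→(1/r')Dx; clear ⇒ L₀.
h₀' ⇒ L via d/dx closure of L₀.
L = (64 + 256·x + 1536·x^2 + 4096·x^3 + 4096·x^4) + (-12 - 48·x)·Dx + (1 + 8·x + 16·x^2)·Dx^2  (order 2).
h: a_k = 12, 48, -96, -768, -1792, 0, 106496/15, 229376/15, 1163264/105, …
ICs: h(0) = 12, h′(0) = 48.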